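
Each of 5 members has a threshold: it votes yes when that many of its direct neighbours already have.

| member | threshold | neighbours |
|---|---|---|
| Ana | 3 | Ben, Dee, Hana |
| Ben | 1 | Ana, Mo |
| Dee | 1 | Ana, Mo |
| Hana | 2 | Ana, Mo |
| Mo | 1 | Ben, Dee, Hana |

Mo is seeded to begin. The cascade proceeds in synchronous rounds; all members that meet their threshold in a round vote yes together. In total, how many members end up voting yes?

3

Round 1 — Mo votes yes (initial).
Round 2 — checking thresholds:
  Ben: 1 of 2 neighbours ≥ 1, votes yes.
  Dee: 1 of 2 neighbours ≥ 1, votes yes.
  Hana: 1 of 2 neighbours < 2, below threshold.
Round 3 — no new yes votes; cascade stops.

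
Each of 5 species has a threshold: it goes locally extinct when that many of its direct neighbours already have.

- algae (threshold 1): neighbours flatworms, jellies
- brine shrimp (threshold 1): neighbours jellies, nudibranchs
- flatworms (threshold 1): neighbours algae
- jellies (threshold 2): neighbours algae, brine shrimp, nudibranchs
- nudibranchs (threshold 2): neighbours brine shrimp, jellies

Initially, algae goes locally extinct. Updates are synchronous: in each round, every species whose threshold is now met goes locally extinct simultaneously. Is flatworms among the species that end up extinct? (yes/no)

Round 1 — algae goes locally extinct (initial).
Round 2 — checking thresholds:
  flatworms: 1 of 1 neighbours ≥ 1, goes locally extinct.
  jellies: 1 of 3 neighbours < 2, not yet.
Round 3 — no new extinctions; cascade stops.

yes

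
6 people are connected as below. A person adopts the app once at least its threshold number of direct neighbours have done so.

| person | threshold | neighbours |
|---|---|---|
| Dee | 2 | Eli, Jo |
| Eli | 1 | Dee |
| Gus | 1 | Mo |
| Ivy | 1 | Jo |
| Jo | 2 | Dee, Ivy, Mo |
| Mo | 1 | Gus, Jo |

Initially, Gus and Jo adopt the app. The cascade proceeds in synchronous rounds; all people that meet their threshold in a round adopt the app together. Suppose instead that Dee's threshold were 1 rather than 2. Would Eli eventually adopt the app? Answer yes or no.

With Dee's threshold at 1:
Round 1 — Gus, Jo adopt the app (initial).
Round 2 — checking thresholds:
  Dee: 1 of 2 neighbours ≥ 1, adopts the app.
  Ivy: 1 of 1 neighbours ≥ 1, adopts the app.
  Mo: 2 of 2 neighbours ≥ 1, adopts the app.
Round 3 — checking thresholds:
  Eli: 1 of 1 neighbours ≥ 1, adopts the app.
Round 4 — no new adoptions; cascade stops.

yes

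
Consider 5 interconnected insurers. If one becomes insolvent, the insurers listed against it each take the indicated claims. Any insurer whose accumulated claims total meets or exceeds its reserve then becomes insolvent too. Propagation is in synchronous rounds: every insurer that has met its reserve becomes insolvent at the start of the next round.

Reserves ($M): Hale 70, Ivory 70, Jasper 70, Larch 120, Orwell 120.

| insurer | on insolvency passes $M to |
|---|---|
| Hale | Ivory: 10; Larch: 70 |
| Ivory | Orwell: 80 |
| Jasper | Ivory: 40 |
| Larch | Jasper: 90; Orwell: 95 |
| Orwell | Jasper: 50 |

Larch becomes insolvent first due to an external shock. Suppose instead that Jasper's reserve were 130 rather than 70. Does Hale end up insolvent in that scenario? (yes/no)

no

With Jasper's reserve at 130:
Round 1 — Larch becomes insolvent (initial).
  Jasper: +90 → 90 < 130
  Orwell: +95 → 95 < 120
No further insolvencies.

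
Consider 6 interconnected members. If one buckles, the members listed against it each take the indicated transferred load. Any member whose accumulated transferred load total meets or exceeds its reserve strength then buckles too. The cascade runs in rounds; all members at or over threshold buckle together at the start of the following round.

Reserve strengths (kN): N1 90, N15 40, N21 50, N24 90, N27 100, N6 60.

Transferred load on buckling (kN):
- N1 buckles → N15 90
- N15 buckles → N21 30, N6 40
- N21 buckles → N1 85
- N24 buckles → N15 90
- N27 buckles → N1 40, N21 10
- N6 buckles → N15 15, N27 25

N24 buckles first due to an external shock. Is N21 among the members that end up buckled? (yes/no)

Round 1 — N24 buckles (initial).
  N15: +90 → 90 ≥ 40
Round 2 — N15 buckles.
  N21: +30 → 30 < 50
  N6: +40 → 40 < 60
No further bucklings.

no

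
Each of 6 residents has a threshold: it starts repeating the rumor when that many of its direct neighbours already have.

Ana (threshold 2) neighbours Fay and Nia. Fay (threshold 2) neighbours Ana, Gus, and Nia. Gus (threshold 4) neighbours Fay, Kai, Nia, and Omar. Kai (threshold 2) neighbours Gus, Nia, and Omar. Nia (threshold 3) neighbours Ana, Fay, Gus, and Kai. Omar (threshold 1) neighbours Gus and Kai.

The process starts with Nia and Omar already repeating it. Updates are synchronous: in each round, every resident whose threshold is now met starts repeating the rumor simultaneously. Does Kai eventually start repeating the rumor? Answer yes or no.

Round 1 — Nia, Omar start repeating the rumor (initial).
Round 2 — checking thresholds:
  Ana: 1 of 2 neighbours < 2, below threshold.
  Fay: 1 of 3 neighbours < 2, below threshold.
  Gus: 2 of 4 neighbours < 4, below threshold.
  Kai: 2 of 3 neighbours ≥ 2, starts repeating the rumor.
Round 3 — no new spreads; cascade stops.

yes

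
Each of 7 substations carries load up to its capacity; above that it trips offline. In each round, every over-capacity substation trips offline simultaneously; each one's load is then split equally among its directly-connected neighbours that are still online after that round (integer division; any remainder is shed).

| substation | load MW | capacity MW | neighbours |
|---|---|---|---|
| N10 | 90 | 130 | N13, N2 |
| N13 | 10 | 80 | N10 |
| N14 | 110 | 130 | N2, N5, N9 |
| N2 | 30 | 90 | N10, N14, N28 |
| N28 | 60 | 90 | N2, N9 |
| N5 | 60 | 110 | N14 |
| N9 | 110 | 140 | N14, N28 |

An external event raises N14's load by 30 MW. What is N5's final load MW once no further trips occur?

106

Round 1 — N14 at 140 > 130. N14 trips offline.
  N14 sheds 140 MW to N2, N5, N9: 46 each (2 lost).
    N2: 30+46 = 76 ≤ 90
    N5: 60+46 = 106 ≤ 110
    N9: 110+46 = 156 > 140
Round 2 — N9 trips offline.
  N9 sheds 156 MW to N28: 156 each.
    N28: 60+156 = 216 > 90
Round 3 — N28 trips offline.
  N28 sheds 216 MW to N2: 216 each.
    N2: 76+216 = 292 > 90
Round 4 — N2 trips offline.
  N2 sheds 292 MW to N10: 292 each.
    N10: 90+292 = 382 > 130
Round 5 — N10 trips offline.
  N10 sheds 382 MW to N13: 382 each.
    N13: 10+382 = 392 > 80
Round 6 — N13 trips offline.
  N13 sheds 392 MW: no online neighbours, lost.
No further trips.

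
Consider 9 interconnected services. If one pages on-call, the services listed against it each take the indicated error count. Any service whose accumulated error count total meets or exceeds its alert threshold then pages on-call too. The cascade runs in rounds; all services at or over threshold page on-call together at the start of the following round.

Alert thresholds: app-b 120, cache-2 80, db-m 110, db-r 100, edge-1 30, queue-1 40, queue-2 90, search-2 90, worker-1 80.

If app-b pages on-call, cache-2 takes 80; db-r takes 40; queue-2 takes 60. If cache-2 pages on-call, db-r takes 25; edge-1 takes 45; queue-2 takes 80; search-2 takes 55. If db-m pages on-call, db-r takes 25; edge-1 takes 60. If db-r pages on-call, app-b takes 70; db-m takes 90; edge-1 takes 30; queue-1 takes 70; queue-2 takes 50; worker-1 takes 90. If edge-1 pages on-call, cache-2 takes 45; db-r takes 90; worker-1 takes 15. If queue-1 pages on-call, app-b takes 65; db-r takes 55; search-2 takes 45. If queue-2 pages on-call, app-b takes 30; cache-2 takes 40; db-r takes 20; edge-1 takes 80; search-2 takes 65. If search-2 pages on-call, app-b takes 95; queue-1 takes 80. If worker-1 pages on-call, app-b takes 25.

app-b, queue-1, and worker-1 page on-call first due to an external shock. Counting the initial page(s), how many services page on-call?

Round 1 — app-b, queue-1, worker-1 page on-call (initial).
  cache-2: +80 → 80 ≥ 80
  db-r: +40+55 → 95 < 100
  queue-2: +60 → 60 < 90
  search-2: +45 → 45 < 90
Round 2 — cache-2 pages on-call.
  db-r: +25 → 120 ≥ 100
  edge-1: +45 → 45 ≥ 30
  queue-2: +80 → 140 ≥ 90
  search-2: +55 → 100 ≥ 90
Round 3 — db-r, edge-1, queue-2, search-2 page on-call.
  db-m: +90 → 90 < 110
No further pages.

8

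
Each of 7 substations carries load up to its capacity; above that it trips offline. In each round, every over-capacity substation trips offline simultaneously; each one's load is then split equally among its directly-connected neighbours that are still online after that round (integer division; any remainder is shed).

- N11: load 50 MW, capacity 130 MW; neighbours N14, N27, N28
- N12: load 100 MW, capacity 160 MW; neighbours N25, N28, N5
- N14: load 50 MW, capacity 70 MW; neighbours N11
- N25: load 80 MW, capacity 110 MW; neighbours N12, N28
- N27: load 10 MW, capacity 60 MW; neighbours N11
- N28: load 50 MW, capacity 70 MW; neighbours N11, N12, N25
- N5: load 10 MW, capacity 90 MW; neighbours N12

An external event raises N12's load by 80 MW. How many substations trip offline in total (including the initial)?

6

Round 1 — N12 at 180 > 160. N12 trips offline.
  N12 sheds 180 MW to N25, N28, N5: 60 each.
    N25: 80+60 = 140 > 110
    N28: 50+60 = 110 > 70
    N5: 10+60 = 70 ≤ 90
Round 2 — N25, N28 trip offline.
  N25 sheds 140 MW: no online neighbours, lost.
  N28 sheds 110 MW to N11: 110 each.
    N11: 50+110 = 160 > 130
Round 3 — N11 trips offline.
  N11 sheds 160 MW to N14, N27: 80 each.
    N14: 50+80 = 130 > 70
    N27: 10+80 = 90 > 60
Round 4 — N14, N27 trip offline.
  N14 sheds 130 MW: no online neighbours, lost.
  N27 sheds 90 MW: no online neighbours, lost.
No further trips.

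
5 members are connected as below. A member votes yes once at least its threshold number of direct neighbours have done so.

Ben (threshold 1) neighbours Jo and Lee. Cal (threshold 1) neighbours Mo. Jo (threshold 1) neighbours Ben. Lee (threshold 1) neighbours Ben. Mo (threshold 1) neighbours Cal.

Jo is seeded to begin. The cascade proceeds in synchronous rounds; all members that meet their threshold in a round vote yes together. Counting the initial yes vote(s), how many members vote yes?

Round 1 — Jo votes yes (initial).
Round 2 — checking thresholds:
  Ben: 1 of 2 neighbours ≥ 1, votes yes.
Round 3 — checking thresholds:
  Lee: 1 of 1 neighbours ≥ 1, votes yes.
Round 4 — no new yes votes; cascade stops.

3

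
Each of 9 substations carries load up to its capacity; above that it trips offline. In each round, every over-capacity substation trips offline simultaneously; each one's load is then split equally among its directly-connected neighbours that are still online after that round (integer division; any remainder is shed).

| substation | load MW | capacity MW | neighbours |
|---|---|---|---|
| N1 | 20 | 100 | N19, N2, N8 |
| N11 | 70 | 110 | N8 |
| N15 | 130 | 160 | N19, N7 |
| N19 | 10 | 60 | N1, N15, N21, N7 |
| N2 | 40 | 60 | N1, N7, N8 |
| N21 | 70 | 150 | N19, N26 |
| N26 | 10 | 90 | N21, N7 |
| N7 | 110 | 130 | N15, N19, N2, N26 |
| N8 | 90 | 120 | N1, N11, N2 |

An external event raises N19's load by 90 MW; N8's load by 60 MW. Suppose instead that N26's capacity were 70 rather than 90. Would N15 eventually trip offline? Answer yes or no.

yes

With N26's capacity at 70:
Round 1 — N19 at 100 > 60; N8 at 150 > 120. N19, N8 trip offline.
  N19 sheds 100 MW to N1, N15, N21, N7: 25 each.
    N1: 20+25 = 45 ≤ 100
    N15: 130+25 = 155 ≤ 160
    N21: 70+25 = 95 ≤ 150
    N7: 110+25 = 135 > 130
  N8 sheds 150 MW to N1, N11, N2: 50 each.
    N1: 45+50 = 95 ≤ 100
    N11: 70+50 = 120 > 110
    N2: 40+50 = 90 > 60
Round 2 — N11, N2, N7 trip offline.
  N11 sheds 120 MW: no online neighbours, lost.
  N2 sheds 90 MW to N1: 90 each.
    N1: 95+90 = 185 > 100
  N7 sheds 135 MW to N15, N26: 67 each (1 lost).
    N15: 155+67 = 222 > 160
    N26: 10+67 = 77 > 70
Round 3 — N1, N15, N26 trip offline.
  N1 sheds 185 MW: no online neighbours, lost.
  N15 sheds 222 MW: no online neighbours, lost.
  N26 sheds 77 MW to N21: 77 each.
    N21: 95+77 = 172 > 150
Round 4 — N21 trips offline.
  N21 sheds 172 MW: no online neighbours, lost.
No further trips.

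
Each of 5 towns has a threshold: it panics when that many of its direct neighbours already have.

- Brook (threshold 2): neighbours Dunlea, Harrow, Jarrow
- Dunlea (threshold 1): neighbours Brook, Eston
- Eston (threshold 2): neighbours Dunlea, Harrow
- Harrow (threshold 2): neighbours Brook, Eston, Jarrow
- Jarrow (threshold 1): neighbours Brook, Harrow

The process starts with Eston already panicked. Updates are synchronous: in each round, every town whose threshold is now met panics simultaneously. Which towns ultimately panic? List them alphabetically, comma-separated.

Dunlea, Eston

Round 1 — Eston panics (initial).
Round 2 — checking thresholds:
  Dunlea: 1 of 2 neighbours ≥ 1, panics.
  Harrow: 1 of 3 neighbours < 2, holds.
Round 3 — no new panics; cascade stops.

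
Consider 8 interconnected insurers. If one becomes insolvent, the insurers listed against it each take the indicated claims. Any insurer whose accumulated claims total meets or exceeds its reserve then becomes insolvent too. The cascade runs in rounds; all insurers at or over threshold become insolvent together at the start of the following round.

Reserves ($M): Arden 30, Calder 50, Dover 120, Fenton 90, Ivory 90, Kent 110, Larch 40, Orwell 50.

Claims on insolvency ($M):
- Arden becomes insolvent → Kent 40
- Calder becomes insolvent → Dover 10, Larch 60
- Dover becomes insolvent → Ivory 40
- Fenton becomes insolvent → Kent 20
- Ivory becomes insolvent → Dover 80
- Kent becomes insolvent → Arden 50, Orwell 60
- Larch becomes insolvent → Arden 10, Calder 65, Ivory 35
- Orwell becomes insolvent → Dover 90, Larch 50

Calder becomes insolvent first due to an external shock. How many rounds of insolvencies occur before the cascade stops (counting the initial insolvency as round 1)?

Round 1 — Calder becomes insolvent (initial).
  Dover: +10 → 10 < 120
  Larch: +60 → 60 ≥ 40
Round 2 — Larch becomes insolvent.
  Arden: +10 → 10 < 30
  Ivory: +35 → 35 < 90
No further insolvencies.

2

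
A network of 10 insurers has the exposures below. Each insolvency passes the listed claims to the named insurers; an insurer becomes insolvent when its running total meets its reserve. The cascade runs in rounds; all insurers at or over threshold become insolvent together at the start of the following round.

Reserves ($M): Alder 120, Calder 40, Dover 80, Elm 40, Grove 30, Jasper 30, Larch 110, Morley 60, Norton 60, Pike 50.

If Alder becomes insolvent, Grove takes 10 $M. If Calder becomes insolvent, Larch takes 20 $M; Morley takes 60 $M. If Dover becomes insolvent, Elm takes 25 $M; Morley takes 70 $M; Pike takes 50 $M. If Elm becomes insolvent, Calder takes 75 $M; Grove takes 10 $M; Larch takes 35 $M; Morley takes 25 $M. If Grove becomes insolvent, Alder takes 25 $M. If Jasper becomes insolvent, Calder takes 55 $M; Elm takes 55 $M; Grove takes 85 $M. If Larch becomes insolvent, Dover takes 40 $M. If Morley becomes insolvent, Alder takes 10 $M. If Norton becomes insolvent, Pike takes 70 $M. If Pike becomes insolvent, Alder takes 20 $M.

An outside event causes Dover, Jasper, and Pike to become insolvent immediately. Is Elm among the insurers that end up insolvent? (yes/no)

yes

Round 1 — Dover, Jasper, Pike become insolvent (initial).
  Alder: +20 → 20 < 120
  Calder: +55 → 55 ≥ 40
  Elm: +25+55 → 80 ≥ 40
  Grove: +85 → 85 ≥ 30
  Morley: +70 → 70 ≥ 60
Round 2 — Calder, Elm, Grove, Morley become insolvent.
  Alder: +25+10 → 55 < 120
  Larch: +20+35 → 55 < 110
No further insolvencies.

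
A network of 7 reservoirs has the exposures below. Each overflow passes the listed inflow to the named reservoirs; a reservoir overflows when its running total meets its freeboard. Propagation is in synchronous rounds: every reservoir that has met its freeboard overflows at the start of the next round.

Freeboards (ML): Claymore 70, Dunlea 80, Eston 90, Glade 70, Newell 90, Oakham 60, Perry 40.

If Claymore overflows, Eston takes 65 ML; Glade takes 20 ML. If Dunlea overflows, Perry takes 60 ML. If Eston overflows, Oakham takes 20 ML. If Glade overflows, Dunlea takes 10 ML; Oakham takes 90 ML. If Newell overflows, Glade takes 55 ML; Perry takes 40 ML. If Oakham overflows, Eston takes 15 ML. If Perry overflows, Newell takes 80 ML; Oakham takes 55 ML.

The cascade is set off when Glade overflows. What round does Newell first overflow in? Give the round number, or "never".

never

Round 1 — Glade overflows (initial).
  Dunlea: +10 → 10 < 80
  Oakham: +90 → 90 ≥ 60
Round 2 — Oakham overflows.
  Eston: +15 → 15 < 90
No further overflows.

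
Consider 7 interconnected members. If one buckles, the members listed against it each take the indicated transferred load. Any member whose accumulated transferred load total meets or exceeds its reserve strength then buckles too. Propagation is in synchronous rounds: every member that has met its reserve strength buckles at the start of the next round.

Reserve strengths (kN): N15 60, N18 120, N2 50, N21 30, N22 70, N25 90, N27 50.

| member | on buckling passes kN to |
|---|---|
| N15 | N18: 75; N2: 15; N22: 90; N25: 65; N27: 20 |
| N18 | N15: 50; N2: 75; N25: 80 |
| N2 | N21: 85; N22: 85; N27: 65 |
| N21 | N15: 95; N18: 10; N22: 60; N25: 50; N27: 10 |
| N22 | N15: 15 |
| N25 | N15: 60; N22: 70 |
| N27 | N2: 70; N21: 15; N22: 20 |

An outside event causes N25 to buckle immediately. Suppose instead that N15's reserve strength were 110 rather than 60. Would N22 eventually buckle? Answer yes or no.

yes

With N15's reserve strength at 110:
Round 1 — N25 buckles (initial).
  N15: +60 → 60 < 110
  N22: +70 → 70 ≥ 70
Round 2 — N22 buckles.
  N15: +15 → 75 < 110
No further bucklings.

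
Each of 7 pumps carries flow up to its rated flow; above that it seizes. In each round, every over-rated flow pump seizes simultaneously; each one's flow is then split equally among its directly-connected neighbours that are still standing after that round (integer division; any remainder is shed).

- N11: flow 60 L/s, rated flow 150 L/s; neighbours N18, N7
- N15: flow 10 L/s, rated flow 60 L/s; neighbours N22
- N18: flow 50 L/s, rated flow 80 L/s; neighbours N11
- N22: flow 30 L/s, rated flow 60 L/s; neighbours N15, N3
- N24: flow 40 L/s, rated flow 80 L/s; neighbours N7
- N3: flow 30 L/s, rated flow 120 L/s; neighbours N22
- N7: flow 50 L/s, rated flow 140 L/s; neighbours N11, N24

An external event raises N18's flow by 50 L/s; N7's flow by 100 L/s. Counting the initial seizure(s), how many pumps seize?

4

Round 1 — N18 at 100 > 80; N7 at 150 > 140. N18, N7 seize.
  N18 sheds 100 L/s to N11: 100 each.
    N11: 60+100 = 160 > 150
  N7 sheds 150 L/s to N11, N24: 75 each.
    N11: 160+75 = 235 > 150
    N24: 40+75 = 115 > 80
Round 2 — N11, N24 seize.
  N11 sheds 235 L/s: no online neighbours, lost.
  N24 sheds 115 L/s: no online neighbours, lost.
No further seizures.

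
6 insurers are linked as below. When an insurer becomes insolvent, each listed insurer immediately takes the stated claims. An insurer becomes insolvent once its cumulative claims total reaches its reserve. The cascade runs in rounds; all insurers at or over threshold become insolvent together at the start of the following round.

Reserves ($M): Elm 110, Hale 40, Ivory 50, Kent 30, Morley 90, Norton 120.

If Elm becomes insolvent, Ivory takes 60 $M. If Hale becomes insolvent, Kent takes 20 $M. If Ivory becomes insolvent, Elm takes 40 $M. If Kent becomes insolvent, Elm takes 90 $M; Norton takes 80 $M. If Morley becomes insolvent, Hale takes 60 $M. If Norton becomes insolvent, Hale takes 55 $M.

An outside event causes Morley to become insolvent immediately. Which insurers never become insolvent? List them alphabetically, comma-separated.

Round 1 — Morley becomes insolvent (initial).
  Hale: +60 → 60 ≥ 40
Round 2 — Hale becomes insolvent.
  Kent: +20 → 20 < 30
No further insolvencies.

Elm, Ivory, Kent, Norton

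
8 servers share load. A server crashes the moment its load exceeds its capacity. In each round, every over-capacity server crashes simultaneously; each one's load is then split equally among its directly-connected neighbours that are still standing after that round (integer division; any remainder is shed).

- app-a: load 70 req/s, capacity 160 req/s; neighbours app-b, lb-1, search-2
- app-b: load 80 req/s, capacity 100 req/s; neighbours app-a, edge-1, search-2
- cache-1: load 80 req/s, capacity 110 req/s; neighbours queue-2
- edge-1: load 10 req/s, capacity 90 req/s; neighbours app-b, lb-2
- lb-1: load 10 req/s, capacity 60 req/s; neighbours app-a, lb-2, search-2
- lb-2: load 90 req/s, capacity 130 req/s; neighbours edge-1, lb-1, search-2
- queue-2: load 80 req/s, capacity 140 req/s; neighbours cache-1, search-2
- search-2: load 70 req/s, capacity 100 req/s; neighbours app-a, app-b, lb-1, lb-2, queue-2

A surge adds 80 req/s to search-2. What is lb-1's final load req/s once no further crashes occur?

Round 1 — search-2 at 150 > 100. search-2 crashes.
  search-2 sheds 150 req/s to app-a, app-b, lb-1, lb-2, queue-2: 30 each.
    app-a: 70+30 = 100 ≤ 160
    app-b: 80+30 = 110 > 100
    lb-1: 10+30 = 40 ≤ 60
    lb-2: 90+30 = 120 ≤ 130
    queue-2: 80+30 = 110 ≤ 140
Round 2 — app-b crashes.
  app-b sheds 110 req/s to app-a, edge-1: 55 each.
    app-a: 100+55 = 155 ≤ 160
    edge-1: 10+55 = 65 ≤ 90
No further crashes.

40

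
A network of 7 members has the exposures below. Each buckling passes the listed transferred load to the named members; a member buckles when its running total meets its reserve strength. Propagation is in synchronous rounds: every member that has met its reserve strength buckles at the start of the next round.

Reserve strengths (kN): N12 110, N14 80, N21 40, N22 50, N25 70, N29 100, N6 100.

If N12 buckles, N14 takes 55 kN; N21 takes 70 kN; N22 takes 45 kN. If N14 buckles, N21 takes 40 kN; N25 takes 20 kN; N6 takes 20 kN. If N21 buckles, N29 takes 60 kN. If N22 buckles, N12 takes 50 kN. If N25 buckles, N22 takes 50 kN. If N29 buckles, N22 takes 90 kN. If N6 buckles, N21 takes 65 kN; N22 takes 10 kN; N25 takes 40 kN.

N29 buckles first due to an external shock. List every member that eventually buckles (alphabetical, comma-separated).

N22, N29

Round 1 — N29 buckles (initial).
  N22: +90 → 90 ≥ 50
Round 2 — N22 buckles.
  N12: +50 → 50 < 110
No further bucklings.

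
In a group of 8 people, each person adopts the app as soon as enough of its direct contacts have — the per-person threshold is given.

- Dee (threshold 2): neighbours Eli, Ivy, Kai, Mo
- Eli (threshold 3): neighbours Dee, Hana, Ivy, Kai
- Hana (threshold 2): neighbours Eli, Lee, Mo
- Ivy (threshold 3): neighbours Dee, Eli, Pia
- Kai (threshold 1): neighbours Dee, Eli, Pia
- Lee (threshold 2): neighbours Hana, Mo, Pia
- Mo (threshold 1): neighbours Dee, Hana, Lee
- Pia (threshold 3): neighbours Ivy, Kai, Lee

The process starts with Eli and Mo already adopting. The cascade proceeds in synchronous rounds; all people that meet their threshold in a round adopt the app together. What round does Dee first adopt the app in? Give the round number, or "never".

2

Round 1 — Eli, Mo adopt the app (initial).
Round 2 — checking thresholds:
  Dee: 2 of 4 neighbours ≥ 2, adopts the app.
  Hana: 2 of 3 neighbours ≥ 2, adopts the app.
  Ivy: 1 of 3 neighbours < 3, not yet.
  Kai: 1 of 3 neighbours ≥ 1, adopts the app.
  Lee: 1 of 3 neighbours < 2, not yet.
Round 3 — checking thresholds:
  Ivy: 2 of 3 neighbours < 3, not yet.
  Lee: 2 of 3 neighbours ≥ 2, adopts the app.
  Pia: 1 of 3 neighbours < 3, not yet.
Round 4 — no new adoptions; cascade stops.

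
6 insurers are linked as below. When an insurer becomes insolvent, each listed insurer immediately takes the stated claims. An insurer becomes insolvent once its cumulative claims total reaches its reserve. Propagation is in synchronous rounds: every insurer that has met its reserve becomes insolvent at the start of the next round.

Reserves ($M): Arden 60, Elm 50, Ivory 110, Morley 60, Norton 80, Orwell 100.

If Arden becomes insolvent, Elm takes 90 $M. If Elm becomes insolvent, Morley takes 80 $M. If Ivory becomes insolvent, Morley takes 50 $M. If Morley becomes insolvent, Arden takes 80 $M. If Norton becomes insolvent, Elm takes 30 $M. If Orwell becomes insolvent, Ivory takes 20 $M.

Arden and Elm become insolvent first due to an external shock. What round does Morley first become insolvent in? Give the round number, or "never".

Round 1 — Arden, Elm become insolvent (initial).
  Morley: +80 → 80 ≥ 60
Round 2 — Morley becomes insolvent.
No further insolvencies.

2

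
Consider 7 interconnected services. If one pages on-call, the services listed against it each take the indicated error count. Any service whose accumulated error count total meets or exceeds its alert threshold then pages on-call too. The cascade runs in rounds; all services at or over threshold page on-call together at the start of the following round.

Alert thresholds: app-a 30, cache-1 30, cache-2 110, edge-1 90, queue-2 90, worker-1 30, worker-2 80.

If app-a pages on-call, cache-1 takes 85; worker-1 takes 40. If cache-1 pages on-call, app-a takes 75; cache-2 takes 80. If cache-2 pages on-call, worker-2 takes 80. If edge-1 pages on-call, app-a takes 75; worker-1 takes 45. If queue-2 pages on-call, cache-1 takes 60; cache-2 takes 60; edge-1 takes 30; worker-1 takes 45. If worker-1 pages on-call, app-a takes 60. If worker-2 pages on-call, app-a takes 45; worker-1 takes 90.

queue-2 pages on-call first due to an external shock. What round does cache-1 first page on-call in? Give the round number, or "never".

2

Round 1 — queue-2 pages on-call (initial).
  cache-1: +60 → 60 ≥ 30
  cache-2: +60 → 60 < 110
  edge-1: +30 → 30 < 90
  worker-1: +45 → 45 ≥ 30
Round 2 — cache-1, worker-1 page on-call.
  app-a: +75+60 → 135 ≥ 30
  cache-2: +80 → 140 ≥ 110
Round 3 — app-a, cache-2 page on-call.
  worker-2: +80 → 80 ≥ 80
Round 4 — worker-2 pages on-call.
No further pages.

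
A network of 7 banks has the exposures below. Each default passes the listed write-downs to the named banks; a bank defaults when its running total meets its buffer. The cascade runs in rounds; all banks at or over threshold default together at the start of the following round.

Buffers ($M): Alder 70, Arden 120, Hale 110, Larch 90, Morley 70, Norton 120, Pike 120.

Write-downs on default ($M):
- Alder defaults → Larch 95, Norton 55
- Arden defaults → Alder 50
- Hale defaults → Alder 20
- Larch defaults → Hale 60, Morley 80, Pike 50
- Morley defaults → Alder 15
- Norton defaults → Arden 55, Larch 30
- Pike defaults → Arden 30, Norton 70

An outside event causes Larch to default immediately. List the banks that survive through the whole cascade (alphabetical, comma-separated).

Alder, Arden, Hale, Norton, Pike

Round 1 — Larch defaults (initial).
  Hale: +60 → 60 < 110
  Morley: +80 → 80 ≥ 70
  Pike: +50 → 50 < 120
Round 2 — Morley defaults.
  Alder: +15 → 15 < 70
No further defaults.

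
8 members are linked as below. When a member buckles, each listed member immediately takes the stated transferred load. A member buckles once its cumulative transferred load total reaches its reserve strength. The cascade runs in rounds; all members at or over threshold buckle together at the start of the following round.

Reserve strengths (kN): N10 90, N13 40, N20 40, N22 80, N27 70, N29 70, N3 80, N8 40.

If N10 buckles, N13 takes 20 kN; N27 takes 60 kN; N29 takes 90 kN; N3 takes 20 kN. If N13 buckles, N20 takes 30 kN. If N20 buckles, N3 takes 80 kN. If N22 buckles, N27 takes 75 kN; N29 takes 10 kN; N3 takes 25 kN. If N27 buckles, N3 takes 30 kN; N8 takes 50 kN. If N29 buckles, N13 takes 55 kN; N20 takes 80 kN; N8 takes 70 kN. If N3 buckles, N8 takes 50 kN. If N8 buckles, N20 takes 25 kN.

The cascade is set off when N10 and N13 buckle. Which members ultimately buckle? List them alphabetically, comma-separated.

N10, N13, N20, N29, N3, N8

Round 1 — N10, N13 buckle (initial).
  N20: +30 → 30 < 40
  N27: +60 → 60 < 70
  N29: +90 → 90 ≥ 70
  N3: +20 → 20 < 80
Round 2 — N29 buckles.
  N20: +80 → 110 ≥ 40
  N8: +70 → 70 ≥ 40
Round 3 — N20, N8 buckle.
  N3: +80 → 100 ≥ 80
Round 4 — N3 buckles.
No further bucklings.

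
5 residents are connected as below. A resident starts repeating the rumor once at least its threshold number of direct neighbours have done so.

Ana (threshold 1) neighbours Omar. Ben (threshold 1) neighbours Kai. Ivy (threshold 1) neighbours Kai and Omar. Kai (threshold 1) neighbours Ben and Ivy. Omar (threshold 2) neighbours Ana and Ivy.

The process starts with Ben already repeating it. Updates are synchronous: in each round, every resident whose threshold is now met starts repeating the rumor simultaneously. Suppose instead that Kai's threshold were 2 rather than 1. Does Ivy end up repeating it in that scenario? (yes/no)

no

With Kai's threshold at 2:
Round 1 — Ben starts repeating the rumor (initial).
Round 2 — no new spreads; cascade stops.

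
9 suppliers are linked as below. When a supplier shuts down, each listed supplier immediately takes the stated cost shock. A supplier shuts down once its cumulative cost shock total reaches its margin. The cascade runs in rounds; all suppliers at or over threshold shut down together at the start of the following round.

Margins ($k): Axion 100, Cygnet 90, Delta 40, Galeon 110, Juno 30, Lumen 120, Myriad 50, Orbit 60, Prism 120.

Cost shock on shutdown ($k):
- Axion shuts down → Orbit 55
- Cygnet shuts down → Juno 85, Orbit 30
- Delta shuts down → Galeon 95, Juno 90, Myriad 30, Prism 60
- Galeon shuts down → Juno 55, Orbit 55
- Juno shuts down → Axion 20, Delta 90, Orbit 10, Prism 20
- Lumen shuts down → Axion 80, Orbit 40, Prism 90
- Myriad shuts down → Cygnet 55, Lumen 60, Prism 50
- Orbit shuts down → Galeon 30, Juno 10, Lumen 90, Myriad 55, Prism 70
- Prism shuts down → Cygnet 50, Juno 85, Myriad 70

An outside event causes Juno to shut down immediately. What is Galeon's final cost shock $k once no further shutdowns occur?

95

Round 1 — Juno shuts down (initial).
  Axion: +20 → 20 < 100
  Delta: +90 → 90 ≥ 40
  Orbit: +10 → 10 < 60
  Prism: +20 → 20 < 120
Round 2 — Delta shuts down.
  Galeon: +95 → 95 < 110
  Myriad: +30 → 30 < 50
  Prism: +60 → 80 < 120
No further shutdowns.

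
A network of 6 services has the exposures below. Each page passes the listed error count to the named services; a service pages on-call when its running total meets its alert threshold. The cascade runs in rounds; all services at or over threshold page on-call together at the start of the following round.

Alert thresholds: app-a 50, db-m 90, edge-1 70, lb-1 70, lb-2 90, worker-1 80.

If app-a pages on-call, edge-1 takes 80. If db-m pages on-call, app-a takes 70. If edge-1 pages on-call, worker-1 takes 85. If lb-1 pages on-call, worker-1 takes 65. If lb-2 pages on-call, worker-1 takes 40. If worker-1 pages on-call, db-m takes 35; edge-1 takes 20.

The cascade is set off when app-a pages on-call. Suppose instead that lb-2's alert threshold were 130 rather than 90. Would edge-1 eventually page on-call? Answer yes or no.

yes

With lb-2's alert threshold at 130:
Round 1 — app-a pages on-call (initial).
  edge-1: +80 → 80 ≥ 70
Round 2 — edge-1 pages on-call.
  worker-1: +85 → 85 ≥ 80
Round 3 — worker-1 pages on-call.
  db-m: +35 → 35 < 90
No further pages.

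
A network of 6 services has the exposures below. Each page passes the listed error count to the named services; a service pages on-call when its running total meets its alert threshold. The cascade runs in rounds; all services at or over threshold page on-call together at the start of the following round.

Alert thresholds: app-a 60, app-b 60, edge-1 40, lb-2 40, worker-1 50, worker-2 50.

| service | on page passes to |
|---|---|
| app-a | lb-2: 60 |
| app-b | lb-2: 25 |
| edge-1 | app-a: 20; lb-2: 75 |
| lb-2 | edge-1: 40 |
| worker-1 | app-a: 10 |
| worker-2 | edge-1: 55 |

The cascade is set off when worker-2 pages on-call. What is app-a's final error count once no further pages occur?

20

Round 1 — worker-2 pages on-call (initial).
  edge-1: +55 → 55 ≥ 40
Round 2 — edge-1 pages on-call.
  app-a: +20 → 20 < 60
  lb-2: +75 → 75 ≥ 40
Round 3 — lb-2 pages on-call.
No further pages.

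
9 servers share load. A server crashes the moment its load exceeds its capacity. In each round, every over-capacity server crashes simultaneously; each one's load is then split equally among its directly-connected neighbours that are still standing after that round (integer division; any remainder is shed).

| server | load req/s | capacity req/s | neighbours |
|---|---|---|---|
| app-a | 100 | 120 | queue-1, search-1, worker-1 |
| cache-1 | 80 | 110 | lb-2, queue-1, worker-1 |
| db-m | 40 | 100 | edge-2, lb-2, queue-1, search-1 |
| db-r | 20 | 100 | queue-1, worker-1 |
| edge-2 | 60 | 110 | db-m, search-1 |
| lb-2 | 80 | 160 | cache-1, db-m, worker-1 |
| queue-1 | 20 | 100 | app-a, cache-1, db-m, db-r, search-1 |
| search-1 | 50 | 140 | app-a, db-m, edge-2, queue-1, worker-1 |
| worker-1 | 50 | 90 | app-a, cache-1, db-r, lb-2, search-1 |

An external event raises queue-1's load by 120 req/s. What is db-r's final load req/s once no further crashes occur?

Round 1 — queue-1 at 140 > 100. queue-1 crashes.
  queue-1 sheds 140 req/s to app-a, cache-1, db-m, db-r, search-1: 28 each.
    app-a: 100+28 = 128 > 120
    cache-1: 80+28 = 108 ≤ 110
    db-m: 40+28 = 68 ≤ 100
    db-r: 20+28 = 48 ≤ 100
    search-1: 50+28 = 78 ≤ 140
Round 2 — app-a crashes.
  app-a sheds 128 req/s to search-1, worker-1: 64 each.
    search-1: 78+64 = 142 > 140
    worker-1: 50+64 = 114 > 90
Round 3 — search-1, worker-1 crash.
  search-1 sheds 142 req/s to db-m, edge-2: 71 each.
    db-m: 68+71 = 139 > 100
    edge-2: 60+71 = 131 > 110
  worker-1 sheds 114 req/s to cache-1, db-r, lb-2: 38 each.
    cache-1: 108+38 = 146 > 110
    db-r: 48+38 = 86 ≤ 100
    lb-2: 80+38 = 118 ≤ 160
Round 4 — cache-1, db-m, edge-2 crash.
  cache-1 sheds 146 req/s to lb-2: 146 each.
    lb-2: 118+146 = 264 > 160
  db-m sheds 139 req/s to lb-2: 139 each.
    lb-2: 264+139 = 403 > 160
  edge-2 sheds 131 req/s: no online neighbours, lost.
Round 5 — lb-2 crashes.
  lb-2 sheds 403 req/s: no online neighbours, lost.
No further crashes.

86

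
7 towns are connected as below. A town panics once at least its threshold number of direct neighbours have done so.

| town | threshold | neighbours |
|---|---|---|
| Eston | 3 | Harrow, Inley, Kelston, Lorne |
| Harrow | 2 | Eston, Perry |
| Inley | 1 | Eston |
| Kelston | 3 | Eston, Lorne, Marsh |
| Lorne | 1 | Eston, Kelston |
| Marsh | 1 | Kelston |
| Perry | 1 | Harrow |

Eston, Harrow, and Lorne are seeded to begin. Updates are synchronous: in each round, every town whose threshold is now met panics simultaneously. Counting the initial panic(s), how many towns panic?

Round 1 — Eston, Harrow, Lorne panic (initial).
Round 2 — checking thresholds:
  Inley: 1 of 1 neighbours ≥ 1, panics.
  Kelston: 2 of 3 neighbours < 3, holds.
  Perry: 1 of 1 neighbours ≥ 1, panics.
Round 3 — no new panics; cascade stops.

5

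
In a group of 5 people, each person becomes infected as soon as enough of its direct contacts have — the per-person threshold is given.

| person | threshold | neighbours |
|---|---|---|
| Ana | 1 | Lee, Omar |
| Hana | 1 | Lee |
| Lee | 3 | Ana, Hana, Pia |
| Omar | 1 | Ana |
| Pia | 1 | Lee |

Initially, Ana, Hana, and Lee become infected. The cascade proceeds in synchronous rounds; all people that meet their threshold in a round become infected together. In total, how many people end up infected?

Round 1 — Ana, Hana, Lee become infected (initial).
Round 2 — checking thresholds:
  Omar: 1 of 1 neighbours ≥ 1, becomes infected.
  Pia: 1 of 1 neighbours ≥ 1, becomes infected.
Round 3 — no new infections; cascade stops.

5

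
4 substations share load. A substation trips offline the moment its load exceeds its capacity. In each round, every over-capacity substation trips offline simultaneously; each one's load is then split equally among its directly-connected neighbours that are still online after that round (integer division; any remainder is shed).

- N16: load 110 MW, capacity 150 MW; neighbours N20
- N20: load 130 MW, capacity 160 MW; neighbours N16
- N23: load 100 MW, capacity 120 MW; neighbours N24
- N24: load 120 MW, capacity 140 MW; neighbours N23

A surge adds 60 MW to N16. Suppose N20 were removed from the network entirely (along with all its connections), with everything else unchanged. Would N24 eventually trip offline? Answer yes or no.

With N20 removed:
Round 1 — N16 at 170 > 150. N16 trips offline.
  N16 sheds 170 MW: no online neighbours, lost.
No further trips.

no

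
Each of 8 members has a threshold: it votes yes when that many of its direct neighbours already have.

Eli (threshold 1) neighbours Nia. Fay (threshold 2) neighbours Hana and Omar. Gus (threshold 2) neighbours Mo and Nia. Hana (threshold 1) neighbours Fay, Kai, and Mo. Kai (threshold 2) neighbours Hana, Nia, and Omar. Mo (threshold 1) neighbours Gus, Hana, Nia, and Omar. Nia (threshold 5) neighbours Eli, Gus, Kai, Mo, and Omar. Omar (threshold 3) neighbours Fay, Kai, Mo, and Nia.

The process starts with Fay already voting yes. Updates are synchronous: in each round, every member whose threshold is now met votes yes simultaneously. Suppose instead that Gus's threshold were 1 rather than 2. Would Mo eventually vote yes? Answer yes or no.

yes

With Gus's threshold at 1:
Round 1 — Fay votes yes (initial).
Round 2 — checking thresholds:
  Hana: 1 of 3 neighbours ≥ 1, votes yes.
  Omar: 1 of 4 neighbours < 3, holds.
Round 3 — checking thresholds:
  Kai: 1 of 3 neighbours < 2, holds.
  Mo: 1 of 4 neighbours ≥ 1, votes yes.
  Omar: 1 of 4 neighbours < 3, holds.
Round 4 — checking thresholds:
  Gus: 1 of 2 neighbours ≥ 1, votes yes.
  Kai: 1 of 3 neighbours < 2, holds.
  Nia: 1 of 5 neighbours < 5, holds.
  Omar: 2 of 4 neighbours < 3, holds.
Round 5 — no new yes votes; cascade stops.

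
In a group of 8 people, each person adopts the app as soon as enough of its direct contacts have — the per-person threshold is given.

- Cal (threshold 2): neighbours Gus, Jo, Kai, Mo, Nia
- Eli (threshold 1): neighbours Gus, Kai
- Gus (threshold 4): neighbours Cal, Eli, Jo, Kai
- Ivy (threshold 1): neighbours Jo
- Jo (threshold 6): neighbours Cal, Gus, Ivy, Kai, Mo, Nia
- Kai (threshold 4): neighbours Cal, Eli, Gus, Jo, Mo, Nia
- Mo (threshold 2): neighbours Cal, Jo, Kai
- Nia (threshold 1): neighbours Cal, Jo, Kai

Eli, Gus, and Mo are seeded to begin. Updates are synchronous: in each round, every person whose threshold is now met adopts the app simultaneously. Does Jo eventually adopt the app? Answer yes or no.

Round 1 — Eli, Gus, Mo adopt the app (initial).
Round 2 — checking thresholds:
  Cal: 2 of 5 neighbours ≥ 2, adopts the app.
  Jo: 2 of 6 neighbours < 6, not yet.
  Kai: 3 of 6 neighbours < 4, not yet.
Round 3 — checking thresholds:
  Jo: 3 of 6 neighbours < 6, not yet.
  Kai: 4 of 6 neighbours ≥ 4, adopts the app.
  Nia: 1 of 3 neighbours ≥ 1, adopts the app.
Round 4 — no new adoptions; cascade stops.

no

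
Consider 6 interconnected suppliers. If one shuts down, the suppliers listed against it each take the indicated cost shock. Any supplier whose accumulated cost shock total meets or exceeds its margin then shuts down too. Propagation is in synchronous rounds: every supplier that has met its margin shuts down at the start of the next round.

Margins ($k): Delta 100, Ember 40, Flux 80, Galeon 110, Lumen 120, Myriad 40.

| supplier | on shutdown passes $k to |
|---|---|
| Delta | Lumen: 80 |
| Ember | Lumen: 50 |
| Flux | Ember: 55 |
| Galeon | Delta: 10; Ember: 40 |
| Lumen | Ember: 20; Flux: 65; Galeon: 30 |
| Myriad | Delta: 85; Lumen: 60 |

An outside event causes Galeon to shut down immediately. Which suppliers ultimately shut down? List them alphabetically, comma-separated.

Round 1 — Galeon shuts down (initial).
  Delta: +10 → 10 < 100
  Ember: +40 → 40 ≥ 40
Round 2 — Ember shuts down.
  Lumen: +50 → 50 < 120
No further shutdowns.

Ember, Galeon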